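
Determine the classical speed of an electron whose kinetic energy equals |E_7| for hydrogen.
3.125e+05 m/s (or 0.1042% of c)

The binding energy at n = 7 for hydrogen is:
E_7 = -13.6057/7² = -0.2776673 eV
|E_7| = 0.2776673 eV

Convert to Joules:
KE = 0.2776673 eV × (1.602177 × 10⁻¹⁹ J/eV) = 4.44872e-20 J

Using KE = ½mv²:
v = √(2·KE/m_e)
v = √(2 × 4.44872e-20 J / 9.10938 × 10⁻³¹ kg)
v = 3.125e+05 m/s

This is approximately 0.1042% the speed of light.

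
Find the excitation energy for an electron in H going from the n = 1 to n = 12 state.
13.511216 eV

The energy levels of a hydrogen-like atom are E_n = -13.6057 eV / n².

Energy at n = 1: E_1 = -13.6057 / 1² = -13.605700000 eV
Energy at n = 12: E_12 = -13.6057 / 12² = -0.094484028 eV

The excitation energy is the difference:
ΔE = E_12 - E_1
ΔE = -0.094484028 - (-13.605700000)
ΔE = 13.511216 eV

Since this is positive, energy must be absorbed (photon absorption).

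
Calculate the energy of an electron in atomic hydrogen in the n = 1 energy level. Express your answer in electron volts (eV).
-13.606 eV

The energy levels of a hydrogen-like atom are given by:
E_n = -13.6057 eV / n²

For n = 1:
E_1 = -13.6057 eV / 1²
E_1 = -13.6057 eV / 1
E_1 = -13.606 eV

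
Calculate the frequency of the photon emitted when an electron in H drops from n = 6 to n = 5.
4.02e+13 Hz

First, find the transition energy:
E_6 = -13.6057 / 6² = -0.3779361 eV
E_5 = -13.6057 / 5² = -0.5442280 eV
|ΔE| = |E_5 - E_6| = 0.1662919 eV

Convert to Joules: E = 0.1662919 eV × (1.602177 × 10⁻¹⁹ J/eV) = 2.6643e-20 J

Using E = hf:
f = E/h = 2.6643e-20 J / (6.62607 × 10⁻³⁴ J·s)
f = 4.02e+13 Hz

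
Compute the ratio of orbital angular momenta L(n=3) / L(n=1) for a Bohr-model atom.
3.000000

In the Bohr model, L_n = nℏ, so the ratio is purely the ratio of quantum numbers:

L_3/L_1 = 3ℏ / 1ℏ = 3/1 = 3.000000

The angular momentum scales linearly with n.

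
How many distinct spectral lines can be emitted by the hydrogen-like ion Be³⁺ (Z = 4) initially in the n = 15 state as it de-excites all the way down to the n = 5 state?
55

The electron can occupy levels n = 5, 6, ..., 15 during de-excitation — that is m = 15 - 5 + 1 = 11 distinct levels.

The number of distinct spectral lines equals the number of ways to choose 2 of these m levels (each pair gives one possible emission transition):

Number of lines = m(m-1)/2 = 11×10/2 = 55

These correspond to all possible transitions between the 11 levels:
15 → 14, 15 → 13, 15 → 12, 15 → 11, 15 → 10, 15 → 9, 15 → 8, 15 → 7...

Each transition produces a photon with a unique energy (and thus wavelength). This count does not depend on Z.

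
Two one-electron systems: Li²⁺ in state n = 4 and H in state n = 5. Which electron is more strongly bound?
Li²⁺ at n = 4 (E = -7.653206 eV)

Using E_n = -13.6057 Z² / n² eV:

Li²⁺ (Z = 3) at n = 4:
E = -13.6057 × 3² / 4² = -13.6057 × 9 / 16 = -7.653206250 eV

H (Z = 1) at n = 5:
E = -13.6057 × 1² / 5² = -13.6057 × 1 / 25 = -0.544228000 eV

Since -7.653206250 eV < -0.544228000 eV,
Li²⁺ at n = 4 is more tightly bound (requires more energy to ionize).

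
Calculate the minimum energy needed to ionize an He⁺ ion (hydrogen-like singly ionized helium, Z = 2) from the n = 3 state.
6.05 eV

The ionization energy is the energy needed to remove the electron completely (n → ∞).

For a hydrogen-like ion with Z = 2, E_n = -13.6057 Z² / n² eV.

At n = 3: E_3 = -13.6057 × 2² / 3² = -6.04698 eV
At n = ∞: E_∞ = 0 eV

Ionization energy = E_∞ - E_3 = 0 - (-6.04698) = 6.04698 eV
Ionization energy ≈ 6.05 eV

This is also called the binding energy of the electron in state n = 3.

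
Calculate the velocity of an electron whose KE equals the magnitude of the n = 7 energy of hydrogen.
3.12528e+05 m/s (or 0.104248% of c)

The binding energy at n = 7 for hydrogen is:
E_7 = -13.6057/7² = -0.277667347 eV
|E_7| = 0.277667347 eV

Convert to Joules:
KE = 0.277667347 eV × (1.602177 × 10⁻¹⁹ J/eV) = 4.4487224e-20 J

Using KE = ½mv²:
v = √(2·KE/m_e)
v = √(2 × 4.4487224e-20 J / 9.10938 × 10⁻³¹ kg)
v = 3.12528e+05 m/s

This is approximately 0.104248% the speed of light.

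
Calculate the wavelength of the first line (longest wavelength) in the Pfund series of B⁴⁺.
298.2322 nm

The longest wavelength corresponds to the smallest energy transition in the series.
The Pfund series has all transitions ending at n_f = 5.

For B⁴⁺ (Z = 5), the first line (α-line) is the jump from n = 6 to n = 5:
E_6 = -13.6057 × 5² / 6² = -9.44840278 eV
E_5 = -13.6057 × 5² / 5² = -13.60570000 eV
ΔE = E_6 - E_5 = 4.15729722 eV

λ = hc/E = 1239.84 eV·nm / 4.15729722 eV
λ = 298.2322 nm

This is the α-line of the Pfund series in B⁴⁺.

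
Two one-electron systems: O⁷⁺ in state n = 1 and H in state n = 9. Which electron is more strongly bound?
O⁷⁺ at n = 1 (E = -870.764800 eV)

Using E_n = -13.6057 Z² / n² eV:

O⁷⁺ (Z = 8) at n = 1:
E = -13.6057 × 8² / 1² = -13.6057 × 64 / 1 = -870.764800000 eV

H (Z = 1) at n = 9:
E = -13.6057 × 1² / 9² = -13.6057 × 1 / 81 = -0.167971605 eV

Since -870.764800000 eV < -0.167971605 eV,
O⁷⁺ at n = 1 is more tightly bound (requires more energy to ionize).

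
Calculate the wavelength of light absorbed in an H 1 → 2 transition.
121.502018 nm

First, find the transition energy using E_n = -13.6057 / n² eV:
E_1 = -13.6057 / 1² = -13.605700000 eV
E_2 = -13.6057 / 2² = -3.401425000 eV

Photon energy: |ΔE| = |E_2 - E_1| = 10.204275000 eV

Convert to wavelength using E = hc/λ with hc = 1239.84 eV·nm:
λ = hc/E = 1239.84 eV·nm / 10.204275000 eV
λ = 121.502018 nm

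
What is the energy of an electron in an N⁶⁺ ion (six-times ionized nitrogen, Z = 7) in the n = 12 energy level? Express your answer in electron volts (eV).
-4.629717 eV

The energy levels of a hydrogen-like atom are given by:
E_n = -13.6057 Z² / n² eV  (with Z = 7 for N⁶⁺)

For n = 12:
E_12 = -13.6057 × 7² / 12²
E_12 = -13.6057 × 49 / 144
E_12 = -4.629717 eV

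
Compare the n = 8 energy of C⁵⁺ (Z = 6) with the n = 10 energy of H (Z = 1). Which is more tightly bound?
C⁵⁺ at n = 8 (E = -7.653206 eV)

Using E_n = -13.6057 Z² / n² eV:

C⁵⁺ (Z = 6) at n = 8:
E = -13.6057 × 6² / 8² = -13.6057 × 36 / 64 = -7.653206250 eV

H (Z = 1) at n = 10:
E = -13.6057 × 1² / 10² = -13.6057 × 1 / 100 = -0.136057000 eV

Since -7.653206250 eV < -0.136057000 eV,
C⁵⁺ at n = 8 is more tightly bound (requires more energy to ionize).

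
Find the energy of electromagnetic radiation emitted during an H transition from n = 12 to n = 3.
1.417 eV

The energy levels are E_n = -13.6057 eV / n².

Energy at n = 12: E_12 = -13.6057 / 12² = -0.094484 eV
Energy at n = 3: E_3 = -13.6057 / 3² = -1.511744 eV

For emission (electron falling to lower state), the photon energy is:
E_photon = E_12 - E_3 = |-0.094484 - (-1.511744)|
E_photon = 1.417 eV

This energy is carried away by the emitted photon.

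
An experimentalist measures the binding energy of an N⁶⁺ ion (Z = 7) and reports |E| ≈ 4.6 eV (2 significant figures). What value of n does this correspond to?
n = 12

The exact energy levels follow E_n = -13.6057 Z² / n² eV with Z = 7.

The measured value (-4.6 eV) is reported to only 2 significant figures, so we must test candidate n values and see which one matches to that precision.

Candidate energies:
  n = 10:  E = -13.6057 × 7² / 10² = -6.66679 eV
  n = 11:  E = -13.6057 × 7² / 11² = -5.50975 eV
  n = 12:  E = -13.6057 × 7² / 12² = -4.62972 eV  ← matches
  n = 13:  E = -13.6057 × 7² / 13² = -3.94485 eV
  n = 14:  E = -13.6057 × 7² / 14² = -3.40143 eV

Checking against the measurement of -4.6 eV (2 sig figs), only n = 12 agrees:
E_12 = -4.62972 eV, which rounds to -4.6 eV ✓

Therefore n = 12.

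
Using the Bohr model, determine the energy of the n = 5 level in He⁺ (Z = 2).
-2.176912 eV

For hydrogen-like ions, the energy levels scale with Z²:
E_n = -13.6057 Z² / n² eV

For He⁺ (Z = 2) at n = 5:
E_5 = -13.6057 × 2² / 5²
E_5 = -13.6057 × 4 / 25
E_5 = -54.4228 / 25
E_5 = -2.176912 eV

The energy is 4 times more negative than hydrogen at the same n due to the stronger nuclear charge.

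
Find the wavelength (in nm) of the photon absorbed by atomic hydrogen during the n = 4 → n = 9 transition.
1816.9225 nm

First, find the transition energy using E_n = -13.6057 / n² eV:
E_4 = -13.6057 / 4² = -0.8503562500 eV
E_9 = -13.6057 / 9² = -0.1679716049 eV

Photon energy: |ΔE| = |E_9 - E_4| = 0.6823846451 eV

Convert to wavelength using E = hc/λ with hc = 1239.84 eV·nm:
λ = hc/E = 1239.84 eV·nm / 0.6823846451 eV
λ = 1816.9225 nm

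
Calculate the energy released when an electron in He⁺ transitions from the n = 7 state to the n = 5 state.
1.06624 eV

The energy levels are E_n = -13.6057 Z² eV / n².

Energy at n = 7: E_7 = -13.6057 × 2² / 7² = -1.11066939 eV
Energy at n = 5: E_5 = -13.6057 × 2² / 5² = -2.17691200 eV

For emission (electron falling to lower state), the photon energy is:
E_photon = E_7 - E_5 = |-1.11066939 - (-2.17691200)|
E_photon = 1.06624 eV

This energy is carried away by the emitted photon.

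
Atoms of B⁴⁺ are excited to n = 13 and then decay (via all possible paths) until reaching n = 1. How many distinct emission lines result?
78

The electron can occupy levels n = 1, 2, ..., 13 during de-excitation — that is m = 13 - 1 + 1 = 13 distinct levels.

The number of distinct spectral lines equals the number of ways to choose 2 of these m levels (each pair gives one possible emission transition):

Number of lines = m(m-1)/2 = 13×12/2 = 78

These correspond to all possible transitions between the 13 levels:
13 → 12, 13 → 11, 13 → 10, 13 → 9, 13 → 8, 13 → 7, 13 → 6, 13 → 5...

Each transition produces a photon with a unique energy (and thus wavelength). This count does not depend on Z.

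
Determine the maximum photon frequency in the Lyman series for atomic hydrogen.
3.28984e+15 Hz

The series limit corresponds to the transition from n = ∞ to n = 1.
This is the highest energy (shortest wavelength) transition in the Lyman series.

E_∞ = 0 eV
E_1 = -13.6057 / 1² = -13.6057000 eV

Energy at series limit:
ΔE = E_∞ - E_1 = 0 - (-13.6057000) = 13.6057000 eV
E = 13.6057000 eV × (1.602177 × 10⁻¹⁹ J/eV) = 2.1798740e-18 J
f = E/h = 2.1798740e-18 J / (6.62607 × 10⁻³⁴ J·s) = 3.28984e+15 Hz

This energy equals the ionization energy from the n = 1 state of hydrogen.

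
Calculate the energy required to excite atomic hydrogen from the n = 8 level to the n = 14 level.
0.1432 eV

The energy levels of a hydrogen-like atom are E_n = -13.6057 eV / n².

Energy at n = 8: E_8 = -13.6057 / 8² = -0.2125891 eV
Energy at n = 14: E_14 = -13.6057 / 14² = -0.0694168 eV

The excitation energy is the difference:
ΔE = E_14 - E_8
ΔE = -0.0694168 - (-0.2125891)
ΔE = 0.1432 eV

Since this is positive, energy must be absorbed (photon absorption).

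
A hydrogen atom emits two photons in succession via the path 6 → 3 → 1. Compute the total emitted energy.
13.228 eV

The energy levels of hydrogen are E_n = -13.6057 / n² eV.

First transition (6 → 3):
ΔE₁ = |E_3 - E_6|
ΔE₁ = |-1.511744444 - (-0.377936111)| = 1.133808 eV

Second transition (3 → 1):
ΔE₂ = |E_1 - E_3|
ΔE₂ = |-13.605700000 - (-1.511744444)| = 12.093956 eV

Total energy released:
E_total = ΔE₁ + ΔE₂ = 1.133808 + 12.093956 = 13.228 eV

Note: This equals the direct transition 6 → 1: 13.228 eV ✓
Energy is conserved regardless of the path taken.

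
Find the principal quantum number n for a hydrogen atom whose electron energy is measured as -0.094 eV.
n = 12

The exact energy levels follow E_n = -13.6057 eV / n².

The measured value (-0.094 eV) is reported to only 2 significant figures, so we must test candidate n values and see which one matches to that precision.

Candidate energies:
  n = 10:  E = -13.6057/10² = -0.13606 eV
  n = 11:  E = -13.6057/11² = -0.11244 eV
  n = 12:  E = -13.6057/12² = -0.09448 eV  ← matches
  n = 13:  E = -13.6057/13² = -0.08051 eV
  n = 14:  E = -13.6057/14² = -0.06942 eV

Checking against the measurement of -0.094 eV (2 sig figs), only n = 12 agrees:
E_12 = -0.09448 eV, which rounds to -0.094 eV ✓

Therefore n = 12.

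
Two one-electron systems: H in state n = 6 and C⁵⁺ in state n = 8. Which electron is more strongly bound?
C⁵⁺ at n = 8 (E = -7.65 eV)

Using E_n = -13.6057 Z² / n² eV:

H (Z = 1) at n = 6:
E = -13.6057 × 1² / 6² = -13.6057 × 1 / 36 = -0.37794 eV

C⁵⁺ (Z = 6) at n = 8:
E = -13.6057 × 6² / 8² = -13.6057 × 36 / 64 = -7.65321 eV

Since -7.65321 eV < -0.37794 eV,
C⁵⁺ at n = 8 is more tightly bound (requires more energy to ionize).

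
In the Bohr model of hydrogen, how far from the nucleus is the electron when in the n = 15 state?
11.906487 nm (or 119.064872 Å)

The Bohr radius formula is:
r_n = n² a₀ / Z

where a₀ = 0.052917721 nm is the Bohr radius.

For H (Z = 1) at n = 15:
r_15 = 15² × 0.052917721 nm / 1
r_15 = 225 × 0.052917721 nm / 1
r_15 = 11.9064872 nm / 1
r_15 = 11.906487 nm

The electron orbits at approximately 11.906487 nm from the nucleus.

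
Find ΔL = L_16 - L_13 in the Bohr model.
3.16e-34 J·s (or 3ℏ)

In the Bohr model, L_n = nℏ where ℏ = 1.0546e-34 J·s.

L_16 = 16ℏ = 1.6874e-33 J·s
L_13 = 13ℏ = 1.3710e-33 J·s

ΔL = L_16 - L_13 = (16 - 13)ℏ = 3ℏ
ΔL = 3 × 1.0546e-34 J·s = 3.16e-34 J·s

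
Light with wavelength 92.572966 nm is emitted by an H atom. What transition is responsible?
n = 8 → n = 1

First, find the photon energy from the wavelength (hc = 1239.84 eV·nm):
E = hc/λ = 1239.84 eV·nm / 92.572966 nm = 13.393111 eV

The energy levels of hydrogen satisfy E_n = -13.6057 / n² eV, so an emission n_i → n_f releases
ΔE = 13.6057 × (1/n_f² − 1/n_i²) eV.

Setting ΔE equal to the photon energy:
1/n_f² − 1/n_i² = 13.393111 / 13.6057 = 0.98437500

Since 1/n_i² must be positive, we need 1/n_f² > 0.98437500, i.e. n_f ≤ 1. For each allowed n_f, solve n_i = (1/n_f² − 0.98437500)^(−1/2) and check whether it is a whole number:
  n_f = 1: 1/n_i² = 1.00000000 − 0.98437500 = 0.01562500 → n_i = 8.000  → integer, n_i = 8 ✓

Only n_f = 1 gives an integer upper level, n_i = 8.

The transition is from n = 8 to n = 1 (emission).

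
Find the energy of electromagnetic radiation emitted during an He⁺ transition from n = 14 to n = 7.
0.83300 eV

The energy levels are E_n = -13.6057 Z² eV / n².

Energy at n = 14: E_14 = -13.6057 × 2² / 14² = -0.27766735 eV
Energy at n = 7: E_7 = -13.6057 × 2² / 7² = -1.11066939 eV

For emission (electron falling to lower state), the photon energy is:
E_photon = E_14 - E_7 = |-0.27766735 - (-1.11066939)|
E_photon = 0.83300 eV

This energy is carried away by the emitted photon.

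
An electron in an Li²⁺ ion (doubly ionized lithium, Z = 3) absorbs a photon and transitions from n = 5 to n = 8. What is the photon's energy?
2.98 eV

The energy levels of a hydrogen-like atom are E_n = -13.6057 Z² eV / n².

Energy at n = 5: E_5 = -13.6057 × 3² / 5² = -4.89805 eV
Energy at n = 8: E_8 = -13.6057 × 3² / 8² = -1.91330 eV

The excitation energy is the difference:
ΔE = E_8 - E_5
ΔE = -1.91330 - (-4.89805)
ΔE = 2.98 eV

Since this is positive, energy must be absorbed (photon absorption).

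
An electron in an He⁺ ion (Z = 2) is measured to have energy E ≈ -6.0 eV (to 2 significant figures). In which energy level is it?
n = 3

The exact energy levels follow E_n = -13.6057 Z² / n² eV with Z = 2.

The measured value (-6.0 eV) is reported to only 2 significant figures, so we must test candidate n values and see which one matches to that precision.

Candidate energies:
  n = 1:  E = -13.6057 × 2² / 1² = -54.42280 eV
  n = 2:  E = -13.6057 × 2² / 2² = -13.60570 eV
  n = 3:  E = -13.6057 × 2² / 3² = -6.04698 eV  ← matches
  n = 4:  E = -13.6057 × 2² / 4² = -3.40143 eV
  n = 5:  E = -13.6057 × 2² / 5² = -2.17691 eV

Checking against the measurement of -6.0 eV (2 sig figs), only n = 3 agrees:
E_3 = -6.04698 eV, which rounds to -6.0 eV ✓

Therefore n = 3.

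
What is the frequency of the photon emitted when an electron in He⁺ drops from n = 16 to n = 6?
3.1413e+14 Hz

First, find the transition energy:
E_16 = -13.6057 × 2² / 16² = -0.2125891 eV
E_6 = -13.6057 × 2² / 6² = -1.5117444 eV
|ΔE| = |E_6 - E_16| = 1.2991553 eV

Convert to Joules: E = 1.2991553 eV × (1.602177 × 10⁻¹⁹ J/eV) = 2.081477e-19 J

Using E = hf:
f = E/h = 2.081477e-19 J / (6.62607 × 10⁻³⁴ J·s)
f = 3.1413e+14 Hz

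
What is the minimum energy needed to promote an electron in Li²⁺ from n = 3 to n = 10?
12.38 eV

The energy levels of a hydrogen-like atom are E_n = -13.6057 Z² eV / n².

Energy at n = 3: E_3 = -13.6057 × 3² / 3² = -13.60570 eV
Energy at n = 10: E_10 = -13.6057 × 3² / 10² = -1.22451 eV

The excitation energy is the difference:
ΔE = E_10 - E_3
ΔE = -1.22451 - (-13.60570)
ΔE = 12.38 eV

Since this is positive, energy must be absorbed (photon absorption).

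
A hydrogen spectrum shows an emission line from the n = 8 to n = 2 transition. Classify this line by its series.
Balmer series

The spectral series in hydrogen are named based on the final (lower) energy level:
- Lyman series: n_final = 1 (ultraviolet)
- Balmer series: n_final = 2 (visible/near-UV)
- Paschen series: n_final = 3 (infrared)
- Brackett series: n_final = 4 (infrared)
- Pfund series: n_final = 5 (far infrared)

Since this transition ends at n = 2, it belongs to the Balmer series.

For reference, this 8 → 2 line has photon energy
ΔE = 13.6057 eV × (1/2² - 1/8²) = 3.18883594 eV,
corresponding to wavelength λ = hc/ΔE = 1239.84 eV·nm / 3.18883594 eV = 388.8065 nm in the visible/near-UV region.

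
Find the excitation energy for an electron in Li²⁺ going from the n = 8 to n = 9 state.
0.401557 eV

The energy levels of a hydrogen-like atom are E_n = -13.6057 Z² eV / n².

Energy at n = 8: E_8 = -13.6057 × 3² / 8² = -1.913301563 eV
Energy at n = 9: E_9 = -13.6057 × 3² / 9² = -1.511744444 eV

The excitation energy is the difference:
ΔE = E_9 - E_8
ΔE = -1.511744444 - (-1.913301563)
ΔE = 0.401557 eV

Since this is positive, energy must be absorbed (photon absorption).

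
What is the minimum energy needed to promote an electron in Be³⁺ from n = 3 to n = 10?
22.011 eV

The energy levels of a hydrogen-like atom are E_n = -13.6057 Z² eV / n².

Energy at n = 3: E_3 = -13.6057 × 4² / 3² = -24.187911 eV
Energy at n = 10: E_10 = -13.6057 × 4² / 10² = -2.176912 eV

The excitation energy is the difference:
ΔE = E_10 - E_3
ΔE = -2.176912 - (-24.187911)
ΔE = 22.011 eV

Since this is positive, energy must be absorbed (photon absorption).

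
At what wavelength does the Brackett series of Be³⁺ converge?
91.1265 nm

The series limit corresponds to the transition from n = ∞ to n = 4.
This is the highest energy (shortest wavelength) transition in the Brackett series.

E_∞ = 0 eV
E_4 = -13.6057 × 4² / 4² = -13.605700 eV

Energy at series limit:
ΔE = E_∞ - E_4 = 0 - (-13.605700) = 13.605700 eV
λ = hc/E = 1239.84 eV·nm / 13.605700 eV = 91.1265 nm

This energy equals the ionization energy from the n = 4 state of Be³⁺.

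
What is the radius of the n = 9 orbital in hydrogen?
4.2863 nm (or 42.8633 Å)

The Bohr radius formula is:
r_n = n² a₀ / Z

where a₀ = 0.0529177 nm is the Bohr radius.

For H (Z = 1) at n = 9:
r_9 = 9² × 0.0529177 nm / 1
r_9 = 81 × 0.0529177 nm / 1
r_9 = 4.28633 nm / 1
r_9 = 4.2863 nm

The electron orbits at approximately 4.2863 nm from the nucleus.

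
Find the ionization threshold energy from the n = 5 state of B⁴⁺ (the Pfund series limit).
13.61 eV

The series limit corresponds to the transition from n = ∞ to n = 5.
This is the highest energy (shortest wavelength) transition in the Pfund series.

E_∞ = 0 eV
E_5 = -13.6057 × 5² / 5² = -13.61 eV

Energy at series limit:
ΔE = E_∞ - E_5 = 0 - (-13.61) = 13.61 eV

This energy equals the ionization energy from the n = 5 state of B⁴⁺.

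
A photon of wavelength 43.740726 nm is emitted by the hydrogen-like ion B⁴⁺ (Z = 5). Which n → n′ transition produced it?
n = 6 → n = 3

First, find the photon energy from the wavelength (hc = 1239.84 eV·nm):
E = hc/λ = 1239.84 eV·nm / 43.740726 nm = 28.345209 eV

The energy levels of B⁴⁺ satisfy E_n = -13.6057 × 5² / n² eV, so an emission n_i → n_f releases
ΔE = 13.6057 × 5² × (1/n_f² − 1/n_i²) eV.

Setting ΔE equal to the photon energy:
1/n_f² − 1/n_i² = 28.345209 / (13.6057 × 5²) = 0.083333335

Since 1/n_i² must be positive, we need 1/n_f² > 0.083333335, i.e. n_f ≤ 3. For each allowed n_f, solve n_i = (1/n_f² − 0.083333335)^(−1/2) and check whether it is a whole number:
  n_f = 1: 1/n_i² = 1.000000000 − 0.083333335 = 0.916666665 → n_i = 1.044  (not an integer) ✗
  n_f = 2: 1/n_i² = 0.250000000 − 0.083333335 = 0.166666665 → n_i = 2.449  (not an integer) ✗
  n_f = 3: 1/n_i² = 0.111111111 − 0.083333335 = 0.027777776 → n_i = 6.000  → integer, n_i = 6 ✓

Only n_f = 3 gives an integer upper level, n_i = 6.

The transition is from n = 6 to n = 3 (emission).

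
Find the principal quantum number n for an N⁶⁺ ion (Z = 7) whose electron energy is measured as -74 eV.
n = 3

The exact energy levels follow E_n = -13.6057 Z² / n² eV with Z = 7.

The measured value (-74 eV) is reported to only 2 significant figures, so we must test candidate n values and see which one matches to that precision.

Candidate energies:
  n = 1:  E = -13.6057 × 7² / 1² = -666.67930 eV
  n = 2:  E = -13.6057 × 7² / 2² = -166.66983 eV
  n = 3:  E = -13.6057 × 7² / 3² = -74.07548 eV  ← matches
  n = 4:  E = -13.6057 × 7² / 4² = -41.66746 eV
  n = 5:  E = -13.6057 × 7² / 5² = -26.66717 eV

Checking against the measurement of -74 eV (2 sig figs), only n = 3 agrees:
E_3 = -74.07548 eV, which rounds to -74 eV ✓

Therefore n = 3.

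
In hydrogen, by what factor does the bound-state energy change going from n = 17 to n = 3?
32.111

Using E_n = -13.6057 Z² / n² eV with Z = 1:

E_3 = -13.6057 / 3² = -13.6057 / 9 = -1.511744444 eV
E_17 = -13.6057 / 17² = -13.6057 / 289 = -0.047078547 eV

The ratio is:
E_3/E_17 = (-1.511744444) / (-0.047078547)
E_3/E_17 = (-13.6057/9) / (-13.6057/289)
E_3/E_17 = 289/9
E_3/E_17 = 32.111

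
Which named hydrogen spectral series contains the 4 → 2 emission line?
Balmer series

The spectral series in hydrogen are named based on the final (lower) energy level:
- Lyman series: n_final = 1 (ultraviolet)
- Balmer series: n_final = 2 (visible/near-UV)
- Paschen series: n_final = 3 (infrared)
- Brackett series: n_final = 4 (infrared)
- Pfund series: n_final = 5 (far infrared)

Since this transition ends at n = 2, it belongs to the Balmer series.

For reference, this 4 → 2 line has photon energy
ΔE = 13.6057 eV × (1/2² - 1/4²) = 2.55106875 eV,
corresponding to wavelength λ = hc/ΔE = 1239.84 eV·nm / 2.55106875 eV = 486.0081 nm in the visible/near-UV region.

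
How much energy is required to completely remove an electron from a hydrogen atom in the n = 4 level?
0.85 eV

The ionization energy is the energy needed to remove the electron completely (n → ∞).

For hydrogen, E_n = -13.6057 eV / n².

At n = 4: E_4 = -13.6057 / 4² = -0.85036 eV
At n = ∞: E_∞ = 0 eV

Ionization energy = E_∞ - E_4 = 0 - (-0.85036) = 0.85036 eV
Ionization energy ≈ 0.85 eV

This is also called the binding energy of the electron in state n = 4.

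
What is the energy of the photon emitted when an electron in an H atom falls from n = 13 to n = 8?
0.1321 eV

The energy levels are E_n = -13.6057 eV / n².

Energy at n = 13: E_13 = -13.6057 / 13² = -0.0805071 eV
Energy at n = 8: E_8 = -13.6057 / 8² = -0.2125891 eV

For emission (electron falling to lower state), the photon energy is:
E_photon = E_13 - E_8 = |-0.0805071 - (-0.2125891)|
E_photon = 0.1321 eV

This energy is carried away by the emitted photon.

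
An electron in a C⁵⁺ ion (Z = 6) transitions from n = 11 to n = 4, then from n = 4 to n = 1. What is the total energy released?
485.757223 eV

The energy levels of C⁵⁺ are E_n = -13.6057 × 6² / n² eV.

First transition (11 → 4):
ΔE₁ = |E_4 - E_11|
ΔE₁ = |-30.612825000000 - (-4.047976859504)| = 26.564848140 eV

Second transition (4 → 1):
ΔE₂ = |E_1 - E_4|
ΔE₂ = |-489.805200000000 - (-30.612825000000)| = 459.192375000 eV

Total energy released:
E_total = ΔE₁ + ΔE₂ = 26.564848140 + 459.192375000 = 485.757223 eV

Note: This equals the direct transition 11 → 1: 485.757223 eV ✓
Energy is conserved regardless of the path taken.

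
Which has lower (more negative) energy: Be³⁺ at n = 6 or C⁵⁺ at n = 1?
C⁵⁺ at n = 1 (E = -489.8052 eV)

Using E_n = -13.6057 Z² / n² eV:

Be³⁺ (Z = 4) at n = 6:
E = -13.6057 × 4² / 6² = -13.6057 × 16 / 36 = -6.0469778 eV

C⁵⁺ (Z = 6) at n = 1:
E = -13.6057 × 6² / 1² = -13.6057 × 36 / 1 = -489.8052000 eV

Since -489.8052000 eV < -6.0469778 eV,
C⁵⁺ at n = 1 is more tightly bound (requires more energy to ionize).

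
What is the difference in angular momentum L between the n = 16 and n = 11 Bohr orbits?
5.27286e-34 J·s (or 5ℏ)

In the Bohr model, L_n = nℏ where ℏ = 1.0545718e-34 J·s.

L_16 = 16ℏ = 1.6873149e-33 J·s
L_11 = 11ℏ = 1.1600290e-33 J·s

ΔL = L_16 - L_11 = (16 - 11)ℏ = 5ℏ
ΔL = 5 × 1.0545718e-34 J·s = 5.27286e-34 J·s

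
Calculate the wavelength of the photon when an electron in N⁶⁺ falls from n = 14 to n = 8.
176.73 nm

First, find the transition energy using E_n = -13.6057 Z² / n² eV:
E_14 = -13.6057 × 7² / 14² = -3.401425 eV
E_8 = -13.6057 × 7² / 8² = -10.416864 eV

Photon energy: |ΔE| = |E_8 - E_14| = 7.015439 eV

Convert to wavelength using E = hc/λ with hc = 1239.84 eV·nm:
λ = hc/E = 1239.84 eV·nm / 7.015439 eV
λ = 176.73 nm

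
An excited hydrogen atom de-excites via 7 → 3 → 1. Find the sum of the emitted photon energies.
13.3280 eV

The energy levels of hydrogen are E_n = -13.6057 / n² eV.

First transition (7 → 3):
ΔE₁ = |E_3 - E_7|
ΔE₁ = |-1.5117444444 - (-0.2776673469)| = 1.2340771 eV

Second transition (3 → 1):
ΔE₂ = |E_1 - E_3|
ΔE₂ = |-13.6057000000 - (-1.5117444444)| = 12.0939556 eV

Total energy released:
E_total = ΔE₁ + ΔE₂ = 1.2340771 + 12.0939556 = 13.3280 eV

Note: This equals the direct transition 7 → 1: 13.3280 eV ✓
Energy is conserved regardless of the path taken.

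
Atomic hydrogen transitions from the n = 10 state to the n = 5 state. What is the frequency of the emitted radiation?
9.86953e+13 Hz

First, find the transition energy:
E_10 = -13.6057 / 10² = -0.136057000 eV
E_5 = -13.6057 / 5² = -0.544228000 eV
|ΔE| = |E_5 - E_10| = 0.408171000 eV

Convert to Joules: E = 0.408171000 eV × (1.602177 × 10⁻¹⁹ J/eV) = 6.5396219e-20 J

Using E = hf:
f = E/h = 6.5396219e-20 J / (6.62607 × 10⁻³⁴ J·s)
f = 9.86953e+13 Hz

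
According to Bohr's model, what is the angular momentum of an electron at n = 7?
7.38e-34 J·s (or 7ℏ)

In the Bohr model, angular momentum is quantized:
L = nℏ

where ℏ = h/(2π) = 1.0546e-34 J·s

For n = 7:
L = 7 × 1.0546e-34 J·s
L = 7.38e-34 J·s

This can also be written as L = 7ℏ.
The angular momentum is an integer multiple of the reduced Planck constant.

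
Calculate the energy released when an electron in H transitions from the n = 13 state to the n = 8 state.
0.1321 eV

The energy levels are E_n = -13.6057 eV / n².

Energy at n = 13: E_13 = -13.6057 / 13² = -0.0805071 eV
Energy at n = 8: E_8 = -13.6057 / 8² = -0.2125891 eV

For emission (electron falling to lower state), the photon energy is:
E_photon = E_13 - E_8 = |-0.0805071 - (-0.2125891)|
E_photon = 0.1321 eV

This energy is carried away by the emitted photon.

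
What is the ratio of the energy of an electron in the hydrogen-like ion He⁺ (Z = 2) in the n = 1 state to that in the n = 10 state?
100.0000

Using E_n = -13.6057 Z² / n² eV with Z = 2:

E_1 = -13.6057 × 2² / 1² = -54.4228 / 1 = -54.4228000000 eV
E_10 = -13.6057 × 2² / 10² = -54.4228 / 100 = -0.5442280000 eV

The ratio is:
E_1/E_10 = (-54.4228000000) / (-0.5442280000)
E_1/E_10 = (-54.4228/1) / (-54.4228/100)
E_1/E_10 = 100/1
E_1/E_10 = 100.0000
(Note: the Z² factors cancel in the ratio.)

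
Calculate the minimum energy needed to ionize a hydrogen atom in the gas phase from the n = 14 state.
0.06942 eV

The ionization energy is the energy needed to remove the electron completely (n → ∞).

For hydrogen, E_n = -13.6057 eV / n².

At n = 14: E_14 = -13.6057 / 14² = -0.06941684 eV
At n = ∞: E_∞ = 0 eV

Ionization energy = E_∞ - E_14 = 0 - (-0.06941684) = 0.06941684 eV
Ionization energy ≈ 0.06942 eV

This is also called the binding energy of the electron in state n = 14.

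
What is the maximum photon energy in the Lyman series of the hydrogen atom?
13.6057 eV

The series limit corresponds to the transition from n = ∞ to n = 1.
This is the highest energy (shortest wavelength) transition in the Lyman series.

E_∞ = 0 eV
E_1 = -13.6057 / 1² = -13.6057 eV

Energy at series limit:
ΔE = E_∞ - E_1 = 0 - (-13.6057) = 13.6057 eV

This energy equals the ionization energy from the n = 1 state of hydrogen.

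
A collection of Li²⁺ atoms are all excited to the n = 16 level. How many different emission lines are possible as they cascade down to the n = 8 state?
36

The electron can occupy levels n = 8, 9, ..., 16 during de-excitation — that is m = 16 - 8 + 1 = 9 distinct levels.

The number of distinct spectral lines equals the number of ways to choose 2 of these m levels (each pair gives one possible emission transition):

Number of lines = m(m-1)/2 = 9×8/2 = 36

These correspond to all possible transitions between the 9 levels:
16 → 15, 16 → 14, 16 → 13, 16 → 12, 16 → 11, 16 → 10, 16 → 9, 16 → 8...

Each transition produces a photon with a unique energy (and thus wavelength). This count does not depend on Z.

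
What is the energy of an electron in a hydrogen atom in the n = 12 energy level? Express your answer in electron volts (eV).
-0.09 eV

The energy levels of a hydrogen-like atom are given by:
E_n = -13.6057 eV / n²

For n = 12:
E_12 = -13.6057 eV / 12²
E_12 = -13.6057 eV / 144
E_12 = -0.09 eV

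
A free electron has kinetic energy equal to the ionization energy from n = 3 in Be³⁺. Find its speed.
2.92e+06 m/s (or 0.97% of c)

The binding energy at n = 3 for Be³⁺ is:
E_3 = -13.6057 × 4²/3² = -24.1879 eV
|E_3| = 24.1879 eV

Convert to Joules:
KE = 24.1879 eV × (1.602177 × 10⁻¹⁹ J/eV) = 3.8753e-18 J

Using KE = ½mv²:
v = √(2·KE/m_e)
v = √(2 × 3.8753e-18 J / 9.10938 × 10⁻³¹ kg)
v = 2.92e+06 m/s

This is approximately 0.97% the speed of light.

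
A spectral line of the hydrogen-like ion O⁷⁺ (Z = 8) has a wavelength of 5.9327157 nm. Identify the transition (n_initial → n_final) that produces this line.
n = 10 → n = 2

First, find the photon energy from the wavelength (hc = 1239.84 eV·nm):
E = hc/λ = 1239.84 eV·nm / 5.9327157 nm = 208.98355 eV

The energy levels of O⁷⁺ satisfy E_n = -13.6057 × 8² / n² eV, so an emission n_i → n_f releases
ΔE = 13.6057 × 8² × (1/n_f² − 1/n_i²) eV.

Setting ΔE equal to the photon energy:
1/n_f² − 1/n_i² = 208.98355 / (13.6057 × 8²) = 0.24000000

Since 1/n_i² must be positive, we need 1/n_f² > 0.24000000, i.e. n_f ≤ 2. For each allowed n_f, solve n_i = (1/n_f² − 0.24000000)^(−1/2) and check whether it is a whole number:
  n_f = 1: 1/n_i² = 1.00000000 − 0.24000000 = 0.76000000 → n_i = 1.147  (not an integer) ✗
  n_f = 2: 1/n_i² = 0.25000000 − 0.24000000 = 0.01000000 → n_i = 10.000  → integer, n_i = 10 ✓

Only n_f = 2 gives an integer upper level, n_i = 10.

The transition is from n = 10 to n = 2 (emission).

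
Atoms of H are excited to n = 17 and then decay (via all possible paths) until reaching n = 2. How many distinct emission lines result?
120

The electron can occupy levels n = 2, 3, ..., 17 during de-excitation — that is m = 17 - 2 + 1 = 16 distinct levels.

The number of distinct spectral lines equals the number of ways to choose 2 of these m levels (each pair gives one possible emission transition):

Number of lines = m(m-1)/2 = 16×15/2 = 120

These correspond to all possible transitions between the 16 levels:
17 → 16, 17 → 15, 17 → 14, 17 → 13, 17 → 12, 17 → 11, 17 → 10, 17 → 9...

Each transition produces a photon with a unique energy (and thus wavelength). This count does not depend on Z.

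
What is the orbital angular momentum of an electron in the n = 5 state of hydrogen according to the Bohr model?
5.27286e-34 J·s (or 5ℏ)

In the Bohr model, angular momentum is quantized:
L = nℏ

where ℏ = h/(2π) = 1.0545718e-34 J·s

For n = 5:
L = 5 × 1.0545718e-34 J·s
L = 5.27286e-34 J·s

This can also be written as L = 5ℏ.
The angular momentum is an integer multiple of the reduced Planck constant.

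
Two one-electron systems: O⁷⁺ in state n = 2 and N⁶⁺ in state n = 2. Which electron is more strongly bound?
O⁷⁺ at n = 2 (E = -217.69120 eV)

Using E_n = -13.6057 Z² / n² eV:

O⁷⁺ (Z = 8) at n = 2:
E = -13.6057 × 8² / 2² = -13.6057 × 64 / 4 = -217.69120000 eV

N⁶⁺ (Z = 7) at n = 2:
E = -13.6057 × 7² / 2² = -13.6057 × 49 / 4 = -166.66982500 eV

Since -217.69120000 eV < -166.66982500 eV,
O⁷⁺ at n = 2 is more tightly bound (requires more energy to ionize).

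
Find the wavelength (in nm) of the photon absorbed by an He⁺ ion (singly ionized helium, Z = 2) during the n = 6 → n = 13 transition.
1042.131 nm

First, find the transition energy using E_n = -13.6057 Z² / n² eV:
E_6 = -13.6057 × 2² / 6² = -1.51174444 eV
E_13 = -13.6057 × 2² / 13² = -0.32202840 eV

Photon energy: |ΔE| = |E_13 - E_6| = 1.18971604 eV

Convert to wavelength using E = hc/λ with hc = 1239.84 eV·nm:
λ = hc/E = 1239.84 eV·nm / 1.18971604 eV
λ = 1042.131 nm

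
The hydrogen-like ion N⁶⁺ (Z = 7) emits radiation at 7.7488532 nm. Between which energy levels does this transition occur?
n = 10 → n = 2

First, find the photon energy from the wavelength (hc = 1239.84 eV·nm):
E = hc/λ = 1239.84 eV·nm / 7.7488532 nm = 160.00303 eV

The energy levels of N⁶⁺ satisfy E_n = -13.6057 × 7² / n² eV, so an emission n_i → n_f releases
ΔE = 13.6057 × 7² × (1/n_f² − 1/n_i²) eV.

Setting ΔE equal to the photon energy:
1/n_f² − 1/n_i² = 160.00303 / (13.6057 × 7²) = 0.24000000

Since 1/n_i² must be positive, we need 1/n_f² > 0.24000000, i.e. n_f ≤ 2. For each allowed n_f, solve n_i = (1/n_f² − 0.24000000)^(−1/2) and check whether it is a whole number:
  n_f = 1: 1/n_i² = 1.00000000 − 0.24000000 = 0.76000000 → n_i = 1.147  (not an integer) ✗
  n_f = 2: 1/n_i² = 0.25000000 − 0.24000000 = 0.01000000 → n_i = 10.000  → integer, n_i = 10 ✓

Only n_f = 2 gives an integer upper level, n_i = 10.

The transition is from n = 10 to n = 2 (emission).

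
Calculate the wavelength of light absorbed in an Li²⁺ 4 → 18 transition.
170.4184 nm

First, find the transition energy using E_n = -13.6057 Z² / n² eV:
E_4 = -13.6057 × 3² / 4² = -7.65320625 eV
E_18 = -13.6057 × 3² / 18² = -0.37793611 eV

Photon energy: |ΔE| = |E_18 - E_4| = 7.27527014 eV

Convert to wavelength using E = hc/λ with hc = 1239.84 eV·nm:
λ = hc/E = 1239.84 eV·nm / 7.27527014 eV
λ = 170.4184 nm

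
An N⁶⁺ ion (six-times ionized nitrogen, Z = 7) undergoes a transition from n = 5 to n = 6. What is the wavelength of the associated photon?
152.1593 nm

First, find the transition energy using E_n = -13.6057 Z² / n² eV:
E_5 = -13.6057 × 7² / 5² = -26.66717200 eV
E_6 = -13.6057 × 7² / 6² = -18.51886944 eV

Photon energy: |ΔE| = |E_6 - E_5| = 8.14830256 eV

Convert to wavelength using E = hc/λ with hc = 1239.84 eV·nm:
λ = hc/E = 1239.84 eV·nm / 8.14830256 eV
λ = 152.1593 nm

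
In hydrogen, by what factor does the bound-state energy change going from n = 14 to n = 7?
4.000000

Using E_n = -13.6057 Z² / n² eV with Z = 1:

E_7 = -13.6057 / 7² = -13.6057 / 49 = -0.277667346939 eV
E_14 = -13.6057 / 14² = -13.6057 / 196 = -0.069416836735 eV

The ratio is:
E_7/E_14 = (-0.277667346939) / (-0.069416836735)
E_7/E_14 = (-13.6057/49) / (-13.6057/196)
E_7/E_14 = 196/49
E_7/E_14 = 4.000000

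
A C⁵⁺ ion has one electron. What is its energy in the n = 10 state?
-4.898052 eV

For hydrogen-like ions, the energy levels scale with Z²:
E_n = -13.6057 Z² / n² eV

For C⁵⁺ (Z = 6) at n = 10:
E_10 = -13.6057 × 6² / 10²
E_10 = -13.6057 × 36 / 100
E_10 = -489.8052 / 100
E_10 = -4.898052 eV

The energy is 36 times more negative than hydrogen at the same n due to the stronger nuclear charge.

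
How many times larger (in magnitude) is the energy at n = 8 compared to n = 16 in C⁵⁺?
4.00

Using E_n = -13.6057 Z² / n² eV with Z = 6:

E_8 = -13.6057 × 6² / 8² = -489.8052 / 64 = -7.65320625 eV
E_16 = -13.6057 × 6² / 16² = -489.8052 / 256 = -1.91330156 eV

The ratio is:
E_8/E_16 = (-7.65320625) / (-1.91330156)
E_8/E_16 = (-489.8052/64) / (-489.8052/256)
E_8/E_16 = 256/64
E_8/E_16 = 4.00
(Note: the Z² factors cancel in the ratio.)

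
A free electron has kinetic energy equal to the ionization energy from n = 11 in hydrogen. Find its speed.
1.98881e+05 m/s (or 0.06634% of c)

The binding energy at n = 11 for hydrogen is:
E_11 = -13.6057/11² = -0.112443802 eV
|E_11| = 0.112443802 eV

Convert to Joules:
KE = 0.112443802 eV × (1.602177 × 10⁻¹⁹ J/eV) = 1.8015487e-20 J

Using KE = ½mv²:
v = √(2·KE/m_e)
v = √(2 × 1.8015487e-20 J / 9.10938 × 10⁻³¹ kg)
v = 1.98881e+05 m/s

This is approximately 0.06634% the speed of light.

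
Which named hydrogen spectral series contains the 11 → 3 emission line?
Paschen series

The spectral series in hydrogen are named based on the final (lower) energy level:
- Lyman series: n_final = 1 (ultraviolet)
- Balmer series: n_final = 2 (visible/near-UV)
- Paschen series: n_final = 3 (infrared)
- Brackett series: n_final = 4 (infrared)
- Pfund series: n_final = 5 (far infrared)

Since this transition ends at n = 3, it belongs to the Paschen series.

For reference, this 11 → 3 line has photon energy
ΔE = 13.6057 eV × (1/3² - 1/11²) = 1.399300643 eV,
corresponding to wavelength λ = hc/ΔE = 1239.84 eV·nm / 1.399300643 eV = 886.04261 nm in the infrared region.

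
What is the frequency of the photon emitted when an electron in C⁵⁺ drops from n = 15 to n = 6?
2.76e+15 Hz

First, find the transition energy:
E_15 = -13.6057 × 6² / 15² = -2.17691 eV
E_6 = -13.6057 × 6² / 6² = -13.60570 eV
|ΔE| = |E_6 - E_15| = 11.42879 eV

Convert to Joules: E = 11.42879 eV × (1.602177 × 10⁻¹⁹ J/eV) = 1.8311e-18 J

Using E = hf:
f = E/h = 1.8311e-18 J / (6.62607 × 10⁻³⁴ J·s)
f = 2.76e+15 Hz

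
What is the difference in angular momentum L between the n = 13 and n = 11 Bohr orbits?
2.1091e-34 J·s (or 2ℏ)

In the Bohr model, L_n = nℏ where ℏ = 1.054572e-34 J·s.

L_13 = 13ℏ = 1.370944e-33 J·s
L_11 = 11ℏ = 1.160029e-33 J·s

ΔL = L_13 - L_11 = (13 - 11)ℏ = 2ℏ
ΔL = 2 × 1.054572e-34 J·s = 2.1091e-34 J·s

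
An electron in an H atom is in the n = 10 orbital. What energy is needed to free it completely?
0.1361 eV

The ionization energy is the energy needed to remove the electron completely (n → ∞).

For hydrogen, E_n = -13.6057 eV / n².

At n = 10: E_10 = -13.6057 / 10² = -0.1360570 eV
At n = ∞: E_∞ = 0 eV

Ionization energy = E_∞ - E_10 = 0 - (-0.1360570) = 0.1360570 eV
Ionization energy ≈ 0.1361 eV

This is also called the binding energy of the electron in state n = 10.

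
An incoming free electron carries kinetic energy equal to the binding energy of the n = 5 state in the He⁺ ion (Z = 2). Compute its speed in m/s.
8.75e+05 m/s (or 0.292% of c)

The binding energy at n = 5 for He⁺ is:
E_5 = -13.6057 × 2²/5² = -2.17691 eV
|E_5| = 2.17691 eV

Convert to Joules:
KE = 2.17691 eV × (1.602177 × 10⁻¹⁹ J/eV) = 3.4878e-19 J

Using KE = ½mv²:
v = √(2·KE/m_e)
v = √(2 × 3.4878e-19 J / 9.10938 × 10⁻³¹ kg)
v = 8.75e+05 m/s

This is approximately 0.292% the speed of light.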